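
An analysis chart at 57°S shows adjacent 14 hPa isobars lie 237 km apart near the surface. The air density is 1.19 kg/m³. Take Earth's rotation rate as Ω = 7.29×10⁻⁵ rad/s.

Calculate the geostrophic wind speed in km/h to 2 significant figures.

Coriolis parameter at 57°S:
f = 2Ω sin φ = 2 × 7.29×10⁻⁵ × sin 57° = 1.22×10⁻⁴ s⁻¹
Pressure gradient: |∂P/∂n| = 1400 Pa / 237000 m = 5.91×10⁻³ Pa/m
Geostrophic balance (pressure-gradient force = Coriolis force):
V_g = (1/(fρ)) |∂P/∂n| = 5.91×10⁻³ / (1.22×10⁻⁴ × 1.19) = 40.6 m/s
Converting: 40.6 m/s × 3.6 = 150 km/h

150 km/h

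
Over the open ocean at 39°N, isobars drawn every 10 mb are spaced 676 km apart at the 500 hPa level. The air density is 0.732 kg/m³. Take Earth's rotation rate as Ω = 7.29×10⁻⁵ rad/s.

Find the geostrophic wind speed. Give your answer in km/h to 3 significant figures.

79.3 km/h

Coriolis parameter at 39°N:
f = 2Ω sin φ = 2 × 7.29×10⁻⁵ × sin 39° = 9.18×10⁻⁵ s⁻¹
Pressure gradient: |∂P/∂n| = 1000 Pa / 676000 m = 1.48×10⁻³ Pa/m
Geostrophic balance (pressure-gradient force = Coriolis force):
V_g = (1/(fρ)) |∂P/∂n| = 1.48×10⁻³ / (9.18×10⁻⁵ × 0.732) = 22.0 m/s
Converting: 22.0 m/s × 3.6 = 79.3 km/h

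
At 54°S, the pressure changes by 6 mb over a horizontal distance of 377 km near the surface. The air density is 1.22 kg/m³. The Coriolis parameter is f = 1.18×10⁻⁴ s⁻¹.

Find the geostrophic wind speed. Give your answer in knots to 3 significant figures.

Pressure gradient: |∂P/∂n| = 600 Pa / 377000 m = 1.59×10⁻³ Pa/m
Geostrophic balance (pressure-gradient force = Coriolis force):
V_g = (1/(fρ)) |∂P/∂n| = 1.59×10⁻³ / (1.18×10⁻⁴ × 1.22) = 11.1 m/s
Converting: 11.1 m/s × 1.944 = 21.5 knots

21.5 knots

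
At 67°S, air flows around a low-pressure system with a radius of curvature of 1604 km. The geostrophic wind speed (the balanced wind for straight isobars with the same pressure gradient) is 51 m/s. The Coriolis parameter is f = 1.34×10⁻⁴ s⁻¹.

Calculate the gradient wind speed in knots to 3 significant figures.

Around a low, centrifugal force acts outward with Coriolis, so pressure-gradient force balances both:
(1/ρ)|∂P/∂n| = fV + V²/R  →  V² + fR·V − fR·V_g = 0
With fR = 1.34×10⁻⁴ × 1604×10³ m = 215 m/s:
V = [−fR + √((fR)² + 4 fR V_g)]/2 = [−215 + √(215² + 4×215×51)]/2 = 42.6 m/s
Subgeostrophic (V < V_g = 51 m/s), as expected around a low.
Converting: 42.6 m/s × 1.944 = 82.7 knots

82.7 knots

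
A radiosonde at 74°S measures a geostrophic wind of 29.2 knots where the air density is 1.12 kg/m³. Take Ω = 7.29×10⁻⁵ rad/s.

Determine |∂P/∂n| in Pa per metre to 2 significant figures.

2.4×10⁻³ Pa/m

Coriolis parameter at 74°S:
f = 2Ω sin φ = 2 × 7.29×10⁻⁵ × sin 74° = 1.40×10⁻⁴ s⁻¹
Wind speed in SI: 29.2 knots = 15.0 m/s
Geostrophic balance rearranged: |∂P/∂n| = f ρ V_g
|∂P/∂n| = 1.40×10⁻⁴ × 1.12 × 15.0 = 2.36×10⁻³ Pa/m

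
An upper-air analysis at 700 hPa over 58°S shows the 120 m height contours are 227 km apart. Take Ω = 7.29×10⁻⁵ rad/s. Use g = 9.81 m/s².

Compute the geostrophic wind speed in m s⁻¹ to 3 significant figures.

41.9 m s⁻¹

Coriolis parameter at 58°S:
f = 2Ω sin φ = 2 × 7.29×10⁻⁵ × sin 58° = 1.24×10⁻⁴ s⁻¹
Height gradient: |∂Z/∂n| = 120 m / 227000 m = 5.29×10⁻⁴
On a pressure surface, geostrophic balance gives V_g = (g/f)|∂Z/∂n|:
V_g = 9.81 × 5.29×10⁻⁴ / 1.24×10⁻⁴ = 41.9 m/s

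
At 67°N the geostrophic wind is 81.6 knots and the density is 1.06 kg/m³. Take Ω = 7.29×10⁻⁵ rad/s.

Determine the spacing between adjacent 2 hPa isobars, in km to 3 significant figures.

Coriolis parameter at 67°N:
f = 2Ω sin φ = 2 × 7.29×10⁻⁵ × sin 67° = 1.34×10⁻⁴ s⁻¹
Wind speed in SI: 81.6 knots = 42.0 m/s
Geostrophic balance rearranged: |∂P/∂n| = f ρ V_g
|∂P/∂n| = 1.34×10⁻⁴ × 1.06 × 42.0 = 5.97×10⁻³ Pa/m
Isobar spacing: Δn = ΔP/|∂P/∂n| = 200 Pa / 5.97×10⁻³ Pa/m = 33490 m ≈ 33.5 km

33.5 km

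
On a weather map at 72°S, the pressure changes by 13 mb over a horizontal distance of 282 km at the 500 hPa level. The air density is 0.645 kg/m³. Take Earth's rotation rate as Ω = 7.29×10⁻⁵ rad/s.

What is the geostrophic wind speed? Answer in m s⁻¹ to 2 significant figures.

Coriolis parameter at 72°S:
f = 2Ω sin φ = 2 × 7.29×10⁻⁵ × sin 72° = 1.39×10⁻⁴ s⁻¹
Pressure gradient: |∂P/∂n| = 1300 Pa / 282000 m = 4.61×10⁻³ Pa/m
Geostrophic balance (pressure-gradient force = Coriolis force):
V_g = (1/(fρ)) |∂P/∂n| = 4.61×10⁻³ / (1.39×10⁻⁴ × 0.645) = 51.5 m/s

52 m s⁻¹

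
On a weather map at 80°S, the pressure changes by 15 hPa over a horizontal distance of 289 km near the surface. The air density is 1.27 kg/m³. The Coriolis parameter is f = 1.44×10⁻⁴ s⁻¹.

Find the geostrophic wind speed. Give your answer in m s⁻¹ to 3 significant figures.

Pressure gradient: |∂P/∂n| = 1500 Pa / 289000 m = 5.19×10⁻³ Pa/m
Geostrophic balance (pressure-gradient force = Coriolis force):
V_g = (1/(fρ)) |∂P/∂n| = 5.19×10⁻³ / (1.44×10⁻⁴ × 1.27) = 28.4 m/s

28.4 m s⁻¹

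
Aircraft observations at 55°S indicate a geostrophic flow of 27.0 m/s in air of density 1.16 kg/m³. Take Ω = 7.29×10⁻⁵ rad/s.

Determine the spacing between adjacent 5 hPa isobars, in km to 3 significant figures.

134 km

Coriolis parameter at 55°S:
f = 2Ω sin φ = 2 × 7.29×10⁻⁵ × sin 55° = 1.19×10⁻⁴ s⁻¹
Geostrophic balance rearranged: |∂P/∂n| = f ρ V_g
|∂P/∂n| = 1.19×10⁻⁴ × 1.16 × 27.0 = 3.74×10⁻³ Pa/m
Isobar spacing: Δn = ΔP/|∂P/∂n| = 500 Pa / 3.74×10⁻³ Pa/m = 133668 m ≈ 134 km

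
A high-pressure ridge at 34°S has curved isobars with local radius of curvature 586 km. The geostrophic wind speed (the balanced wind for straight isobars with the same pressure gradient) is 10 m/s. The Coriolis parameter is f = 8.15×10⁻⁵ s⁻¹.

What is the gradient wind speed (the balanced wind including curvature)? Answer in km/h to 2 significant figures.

51 km/h

Around a high, pressure-gradient force acts outward with centrifugal, so Coriolis balances both:
fV = (1/ρ)|∂P/∂n| + V²/R  →  V² − fR·V + fR·V_g = 0
With fR = 8.15×10⁻⁵ × 586×10³ m = 47.8 m/s:
V = [fR − √((fR)² − 4 fR V_g)]/2 = [47.8 − √(47.8² − 4×47.8×10)]/2 = 14.3 m/s
Supergeostrophic (V > V_g = 10 m/s), as expected around a high.
Converting: 14.3 m/s × 3.6 = 51 km/h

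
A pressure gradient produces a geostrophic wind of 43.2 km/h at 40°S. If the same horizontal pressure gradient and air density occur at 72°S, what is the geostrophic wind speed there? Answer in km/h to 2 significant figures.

With the same pressure gradient and density, V_g ∝ 1/f ∝ 1/sin φ.
V₂ = V₁ · sin φ₁ / sin φ₂ = 43.2 × sin 40° / sin 72°
V₂ = 43.2 × 0.6428/0.9511 = 29 km/h

29 km/h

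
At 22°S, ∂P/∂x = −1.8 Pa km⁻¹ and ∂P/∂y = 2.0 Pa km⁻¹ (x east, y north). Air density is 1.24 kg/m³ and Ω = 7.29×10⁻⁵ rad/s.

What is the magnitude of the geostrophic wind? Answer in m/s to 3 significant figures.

39.7 m/s

Coriolis parameter at 22°S:
f = 2Ω sin φ = 2 × 7.29×10⁻⁵ × sin 22° = 5.46×10⁻⁵ s⁻¹
In the Southern Hemisphere f is negative: f = −5.46×10⁻⁵ s⁻¹.
Component geostrophic relations (x east, y north):
u_g = −(1/(fρ)) ∂P/∂y,  v_g = (1/(fρ)) ∂P/∂x
u_g = −(2.0×10⁻³)/(−5.46×10⁻⁵ × 1.24) = 29.5 m/s;  v_g = (−1.8×10⁻³)/(−5.46×10⁻⁵ × 1.24) = 26.6 m/s
|V_g| = √(u_g² + v_g²) = 39.7 m/s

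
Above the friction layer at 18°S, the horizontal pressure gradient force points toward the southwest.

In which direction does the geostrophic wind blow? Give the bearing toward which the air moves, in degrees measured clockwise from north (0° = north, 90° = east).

135°

The pressure-gradient force points toward the southwest (bearing 225°).
Geostrophic balance: in the Southern Hemisphere the Coriolis force deflects motion to the left, so the geostrophic wind blows 90° to the left of the pressure-gradient force (low pressure on the right).
Rotating 225° by 90° counterclockwise gives 135° — the wind blows toward the southeast.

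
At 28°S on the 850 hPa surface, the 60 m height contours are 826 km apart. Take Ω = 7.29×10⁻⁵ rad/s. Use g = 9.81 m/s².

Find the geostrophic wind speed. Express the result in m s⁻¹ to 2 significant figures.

10 m s⁻¹

Coriolis parameter at 28°S:
f = 2Ω sin φ = 2 × 7.29×10⁻⁵ × sin 28° = 6.84×10⁻⁵ s⁻¹
Height gradient: |∂Z/∂n| = 60 m / 826000 m = 7.26×10⁻⁵
On a pressure surface, geostrophic balance gives V_g = (g/f)|∂Z/∂n|:
V_g = 9.81 × 7.26×10⁻⁵ / 6.84×10⁻⁵ = 10.4 m/s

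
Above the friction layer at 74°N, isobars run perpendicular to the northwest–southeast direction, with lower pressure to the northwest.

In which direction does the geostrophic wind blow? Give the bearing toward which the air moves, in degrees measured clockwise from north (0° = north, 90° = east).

The pressure-gradient force points toward the northwest (bearing 315°).
Geostrophic balance: in the Northern Hemisphere the Coriolis force deflects motion to the right, so the geostrophic wind blows 90° to the right of the pressure-gradient force (low pressure on the left).
Rotating 315° by 90° clockwise gives 045° — the wind blows toward the northeast.

045°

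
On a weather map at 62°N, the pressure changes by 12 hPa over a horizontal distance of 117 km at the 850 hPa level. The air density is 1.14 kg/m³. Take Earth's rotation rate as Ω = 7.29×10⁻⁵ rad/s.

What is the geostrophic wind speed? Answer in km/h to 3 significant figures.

252 km/h

Coriolis parameter at 62°N:
f = 2Ω sin φ = 2 × 7.29×10⁻⁵ × sin 62° = 1.29×10⁻⁴ s⁻¹
Pressure gradient: |∂P/∂n| = 1200 Pa / 117000 m = 1.03×10⁻² Pa/m
Geostrophic balance (pressure-gradient force = Coriolis force):
V_g = (1/(fρ)) |∂P/∂n| = 1.03×10⁻² / (1.29×10⁻⁴ × 1.14) = 69.9 m/s
Converting: 69.9 m/s × 3.6 = 252 km/h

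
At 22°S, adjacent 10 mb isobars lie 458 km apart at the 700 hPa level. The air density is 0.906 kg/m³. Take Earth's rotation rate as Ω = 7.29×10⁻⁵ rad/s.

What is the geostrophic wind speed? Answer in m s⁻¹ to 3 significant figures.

44.1 m s⁻¹

Coriolis parameter at 22°S:
f = 2Ω sin φ = 2 × 7.29×10⁻⁵ × sin 22° = 5.46×10⁻⁵ s⁻¹
Pressure gradient: |∂P/∂n| = 1000 Pa / 458000 m = 2.18×10⁻³ Pa/m
Geostrophic balance (pressure-gradient force = Coriolis force):
V_g = (1/(fρ)) |∂P/∂n| = 2.18×10⁻³ / (5.46×10⁻⁵ × 0.906) = 44.1 m/s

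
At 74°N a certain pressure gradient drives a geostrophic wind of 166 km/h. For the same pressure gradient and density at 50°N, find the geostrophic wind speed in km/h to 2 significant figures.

With the same pressure gradient and density, V_g ∝ 1/f ∝ 1/sin φ.
V₂ = V₁ · sin φ₁ / sin φ₂ = 166 × sin 74° / sin 50°
V₂ = 166 × 0.9613/0.7660 = 210 km/h

210 km/h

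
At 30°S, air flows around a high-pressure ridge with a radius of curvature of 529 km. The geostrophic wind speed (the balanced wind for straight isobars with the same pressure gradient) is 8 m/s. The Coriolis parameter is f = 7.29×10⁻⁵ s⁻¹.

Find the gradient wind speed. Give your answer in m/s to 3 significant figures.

Around a high, pressure-gradient force acts outward with centrifugal, so Coriolis balances both:
fV = (1/ρ)|∂P/∂n| + V²/R  →  V² − fR·V + fR·V_g = 0
With fR = 7.29×10⁻⁵ × 529×10³ m = 38.6 m/s:
V = [fR − √((fR)² − 4 fR V_g)]/2 = [38.6 − √(38.6² − 4×38.6×8)]/2 = 11.3 m/s
Supergeostrophic (V > V_g = 8 m/s), as expected around a high.

11.3 m/s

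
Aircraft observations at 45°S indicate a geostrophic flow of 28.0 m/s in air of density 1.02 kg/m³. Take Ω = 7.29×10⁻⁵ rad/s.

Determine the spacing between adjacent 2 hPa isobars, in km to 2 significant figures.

68 km

Coriolis parameter at 45°S:
f = 2Ω sin φ = 2 × 7.29×10⁻⁵ × sin 45° = 1.03×10⁻⁴ s⁻¹
Geostrophic balance rearranged: |∂P/∂n| = f ρ V_g
|∂P/∂n| = 1.03×10⁻⁴ × 1.02 × 28.0 = 2.94×10⁻³ Pa/m
Isobar spacing: Δn = ΔP/|∂P/∂n| = 200 Pa / 2.94×10⁻³ Pa/m = 67925 m ≈ 68 km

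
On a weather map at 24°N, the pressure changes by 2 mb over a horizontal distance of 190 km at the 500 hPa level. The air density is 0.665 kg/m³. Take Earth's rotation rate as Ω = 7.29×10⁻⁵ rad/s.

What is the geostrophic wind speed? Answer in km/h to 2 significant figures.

96 km/h

Coriolis parameter at 24°N:
f = 2Ω sin φ = 2 × 7.29×10⁻⁵ × sin 24° = 5.93×10⁻⁵ s⁻¹
Pressure gradient: |∂P/∂n| = 200 Pa / 190000 m = 1.05×10⁻³ Pa/m
Geostrophic balance (pressure-gradient force = Coriolis force):
V_g = (1/(fρ)) |∂P/∂n| = 1.05×10⁻³ / (5.93×10⁻⁵ × 0.665) = 26.7 m/s
Converting: 26.7 m/s × 3.6 = 96 km/h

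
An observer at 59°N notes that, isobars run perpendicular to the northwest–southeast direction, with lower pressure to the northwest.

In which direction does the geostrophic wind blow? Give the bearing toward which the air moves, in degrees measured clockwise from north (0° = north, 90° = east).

The pressure-gradient force points toward the northwest (bearing 315°).
Geostrophic balance: in the Northern Hemisphere the Coriolis force deflects motion to the right, so the geostrophic wind blows 90° to the right of the pressure-gradient force (low pressure on the left).
Rotating 315° by 90° clockwise gives 045° — the wind blows toward the northeast.

045°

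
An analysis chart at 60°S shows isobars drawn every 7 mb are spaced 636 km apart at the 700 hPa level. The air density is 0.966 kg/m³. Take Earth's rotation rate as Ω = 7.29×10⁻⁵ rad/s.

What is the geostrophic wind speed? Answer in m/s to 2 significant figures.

9.0 m/s

Coriolis parameter at 60°S:
f = 2Ω sin φ = 2 × 7.29×10⁻⁵ × sin 60° = 1.26×10⁻⁴ s⁻¹
Pressure gradient: |∂P/∂n| = 700 Pa / 636000 m = 1.10×10⁻³ Pa/m
Geostrophic balance (pressure-gradient force = Coriolis force):
V_g = (1/(fρ)) |∂P/∂n| = 1.10×10⁻³ / (1.26×10⁻⁴ × 0.966) = 9.02 m/s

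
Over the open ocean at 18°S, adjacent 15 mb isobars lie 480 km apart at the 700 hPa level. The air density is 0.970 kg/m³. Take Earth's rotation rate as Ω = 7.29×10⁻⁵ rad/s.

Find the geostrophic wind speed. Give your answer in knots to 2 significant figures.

Coriolis parameter at 18°S:
f = 2Ω sin φ = 2 × 7.29×10⁻⁵ × sin 18° = 4.51×10⁻⁵ s⁻¹
Pressure gradient: |∂P/∂n| = 1500 Pa / 480000 m = 3.12×10⁻³ Pa/m
Geostrophic balance (pressure-gradient force = Coriolis force):
V_g = (1/(fρ)) |∂P/∂n| = 3.12×10⁻³ / (4.51×10⁻⁵ × 0.970) = 71.5 m/s
Converting: 71.5 m/s × 1.944 = 140 knots

140 knots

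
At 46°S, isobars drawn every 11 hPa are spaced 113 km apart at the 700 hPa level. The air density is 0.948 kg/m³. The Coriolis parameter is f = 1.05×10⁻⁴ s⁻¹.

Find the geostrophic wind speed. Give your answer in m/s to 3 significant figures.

97.8 m/s

Pressure gradient: |∂P/∂n| = 1100 Pa / 113000 m = 9.73×10⁻³ Pa/m
Geostrophic balance (pressure-gradient force = Coriolis force):
V_g = (1/(fρ)) |∂P/∂n| = 9.73×10⁻³ / (1.05×10⁻⁴ × 0.948) = 97.8 m/s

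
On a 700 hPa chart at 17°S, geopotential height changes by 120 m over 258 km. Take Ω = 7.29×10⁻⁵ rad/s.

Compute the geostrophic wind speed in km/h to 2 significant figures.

390 km/h

Coriolis parameter at 17°S:
f = 2Ω sin φ = 2 × 7.29×10⁻⁵ × sin 17° = 4.26×10⁻⁵ s⁻¹
Height gradient: |∂Z/∂n| = 120 m / 258000 m = 4.65×10⁻⁴
On a pressure surface, geostrophic balance gives V_g = (g/f)|∂Z/∂n|:
V_g = 9.81 × 4.65×10⁻⁴ / 4.26×10⁻⁵ = 107 m/s
Converting: 107 m/s × 3.6 = 390 km/h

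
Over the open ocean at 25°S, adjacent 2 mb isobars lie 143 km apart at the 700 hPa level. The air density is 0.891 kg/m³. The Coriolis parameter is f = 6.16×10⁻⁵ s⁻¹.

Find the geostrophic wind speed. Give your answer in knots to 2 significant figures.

50 knots

Pressure gradient: |∂P/∂n| = 200 Pa / 143000 m = 1.40×10⁻³ Pa/m
Geostrophic balance (pressure-gradient force = Coriolis force):
V_g = (1/(fρ)) |∂P/∂n| = 1.40×10⁻³ / (6.16×10⁻⁵ × 0.891) = 25.5 m/s
Converting: 25.5 m/s × 1.944 = 50 knots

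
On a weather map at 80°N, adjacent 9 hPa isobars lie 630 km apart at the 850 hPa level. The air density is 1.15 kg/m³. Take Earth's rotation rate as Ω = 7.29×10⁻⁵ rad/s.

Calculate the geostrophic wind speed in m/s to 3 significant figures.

8.65 m/s

Coriolis parameter at 80°N:
f = 2Ω sin φ = 2 × 7.29×10⁻⁵ × sin 80° = 1.44×10⁻⁴ s⁻¹
Pressure gradient: |∂P/∂n| = 900 Pa / 630000 m = 1.43×10⁻³ Pa/m
Geostrophic balance (pressure-gradient force = Coriolis force):
V_g = (1/(fρ)) |∂P/∂n| = 1.43×10⁻³ / (1.44×10⁻⁴ × 1.15) = 8.65 m/s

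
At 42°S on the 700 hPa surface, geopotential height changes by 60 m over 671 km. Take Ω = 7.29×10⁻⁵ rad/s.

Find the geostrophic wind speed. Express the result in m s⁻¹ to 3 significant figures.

Coriolis parameter at 42°S:
f = 2Ω sin φ = 2 × 7.29×10⁻⁵ × sin 42° = 9.76×10⁻⁵ s⁻¹
Height gradient: |∂Z/∂n| = 60 m / 671000 m = 8.94×10⁻⁵
On a pressure surface, geostrophic balance gives V_g = (g/f)|∂Z/∂n|:
V_g = 9.81 × 8.94×10⁻⁵ / 9.76×10⁻⁵ = 8.99 m/s

8.99 m s⁻¹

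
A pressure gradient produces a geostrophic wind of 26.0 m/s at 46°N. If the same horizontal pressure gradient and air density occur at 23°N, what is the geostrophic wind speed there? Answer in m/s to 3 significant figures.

47.9 m/s

With the same pressure gradient and density, V_g ∝ 1/f ∝ 1/sin φ.
V₂ = V₁ · sin φ₁ / sin φ₂ = 26.0 × sin 46° / sin 23°
V₂ = 26.0 × 0.7193/0.3907 = 47.9 m/s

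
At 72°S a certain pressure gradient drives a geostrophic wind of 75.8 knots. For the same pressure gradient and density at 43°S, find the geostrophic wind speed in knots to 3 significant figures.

106 knots

With the same pressure gradient and density, V_g ∝ 1/f ∝ 1/sin φ.
V₂ = V₁ · sin φ₁ / sin φ₂ = 75.8 × sin 72° / sin 43°
V₂ = 75.8 × 0.9511/0.6820 = 106 knots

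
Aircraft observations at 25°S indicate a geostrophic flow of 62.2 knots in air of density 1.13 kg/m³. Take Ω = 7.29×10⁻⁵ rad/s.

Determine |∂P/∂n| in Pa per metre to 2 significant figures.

Coriolis parameter at 25°S:
f = 2Ω sin φ = 2 × 7.29×10⁻⁵ × sin 25° = 6.16×10⁻⁵ s⁻¹
Wind speed in SI: 62.2 knots = 32.0 m/s
Geostrophic balance rearranged: |∂P/∂n| = f ρ V_g
|∂P/∂n| = 6.16×10⁻⁵ × 1.13 × 32.0 = 2.23×10⁻³ Pa/m

2.2×10⁻³ Pa/m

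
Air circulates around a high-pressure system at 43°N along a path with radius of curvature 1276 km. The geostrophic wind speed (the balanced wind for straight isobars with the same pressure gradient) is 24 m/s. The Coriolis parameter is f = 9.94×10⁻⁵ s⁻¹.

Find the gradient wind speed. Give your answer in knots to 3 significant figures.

62.5 knots

Around a high, pressure-gradient force acts outward with centrifugal, so Coriolis balances both:
fV = (1/ρ)|∂P/∂n| + V²/R  →  V² − fR·V + fR·V_g = 0
With fR = 9.94×10⁻⁵ × 1276×10³ m = 127 m/s:
V = [fR − √((fR)² − 4 fR V_g)]/2 = [127 − √(127² − 4×127×24)]/2 = 32.1 m/s
Supergeostrophic (V > V_g = 24 m/s), as expected around a high.
Converting: 32.1 m/s × 1.944 = 62.5 knots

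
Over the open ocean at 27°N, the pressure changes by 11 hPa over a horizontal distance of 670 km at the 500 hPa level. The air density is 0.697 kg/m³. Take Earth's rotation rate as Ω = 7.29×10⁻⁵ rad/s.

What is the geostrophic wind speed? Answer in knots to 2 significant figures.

69 knots

Coriolis parameter at 27°N:
f = 2Ω sin φ = 2 × 7.29×10⁻⁵ × sin 27° = 6.62×10⁻⁵ s⁻¹
Pressure gradient: |∂P/∂n| = 1100 Pa / 670000 m = 1.64×10⁻³ Pa/m
Geostrophic balance (pressure-gradient force = Coriolis force):
V_g = (1/(fρ)) |∂P/∂n| = 1.64×10⁻³ / (6.62×10⁻⁵ × 0.697) = 35.6 m/s
Converting: 35.6 m/s × 1.944 = 69 knots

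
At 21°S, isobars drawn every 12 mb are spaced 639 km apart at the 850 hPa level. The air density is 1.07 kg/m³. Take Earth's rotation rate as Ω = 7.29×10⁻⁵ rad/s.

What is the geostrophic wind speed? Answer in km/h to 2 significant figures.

Coriolis parameter at 21°S:
f = 2Ω sin φ = 2 × 7.29×10⁻⁵ × sin 21° = 5.23×10⁻⁵ s⁻¹
Pressure gradient: |∂P/∂n| = 1200 Pa / 639000 m = 1.88×10⁻³ Pa/m
Geostrophic balance (pressure-gradient force = Coriolis force):
V_g = (1/(fρ)) |∂P/∂n| = 1.88×10⁻³ / (5.23×10⁻⁵ × 1.07) = 33.6 m/s
Converting: 33.6 m/s × 3.6 = 120 km/h

120 km/h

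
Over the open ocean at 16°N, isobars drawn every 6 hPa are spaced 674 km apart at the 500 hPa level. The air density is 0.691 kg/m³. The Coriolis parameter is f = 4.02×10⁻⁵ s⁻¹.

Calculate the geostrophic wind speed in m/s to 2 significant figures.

Pressure gradient: |∂P/∂n| = 600 Pa / 674000 m = 8.90×10⁻⁴ Pa/m
Geostrophic balance (pressure-gradient force = Coriolis force):
V_g = (1/(fρ)) |∂P/∂n| = 8.90×10⁻⁴ / (4.02×10⁻⁵ × 0.691) = 32.0 m/s

32 m/s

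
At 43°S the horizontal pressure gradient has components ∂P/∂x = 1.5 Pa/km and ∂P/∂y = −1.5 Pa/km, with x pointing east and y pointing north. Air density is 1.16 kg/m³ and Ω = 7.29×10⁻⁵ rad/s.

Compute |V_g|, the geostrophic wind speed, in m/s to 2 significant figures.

Coriolis parameter at 43°S:
f = 2Ω sin φ = 2 × 7.29×10⁻⁵ × sin 43° = 9.94×10⁻⁵ s⁻¹
In the Southern Hemisphere f is negative: f = −9.94×10⁻⁵ s⁻¹.
Component geostrophic relations (x east, y north):
u_g = −(1/(fρ)) ∂P/∂y,  v_g = (1/(fρ)) ∂P/∂x
u_g = −(−1.5×10⁻³)/(−9.94×10⁻⁵ × 1.16) = −13.0 m/s;  v_g = (1.5×10⁻³)/(−9.94×10⁻⁵ × 1.16) = −13.0 m/s
|V_g| = √(u_g² + v_g²) = 18.4 m/s

18 m/s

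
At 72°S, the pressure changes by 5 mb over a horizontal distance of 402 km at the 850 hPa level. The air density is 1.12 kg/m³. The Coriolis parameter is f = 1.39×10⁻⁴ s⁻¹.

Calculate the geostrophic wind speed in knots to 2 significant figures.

Pressure gradient: |∂P/∂n| = 500 Pa / 402000 m = 1.24×10⁻³ Pa/m
Geostrophic balance (pressure-gradient force = Coriolis force):
V_g = (1/(fρ)) |∂P/∂n| = 1.24×10⁻³ / (1.39×10⁻⁴ × 1.12) = 7.99 m/s
Converting: 7.99 m/s × 1.944 = 16 knots

16 knots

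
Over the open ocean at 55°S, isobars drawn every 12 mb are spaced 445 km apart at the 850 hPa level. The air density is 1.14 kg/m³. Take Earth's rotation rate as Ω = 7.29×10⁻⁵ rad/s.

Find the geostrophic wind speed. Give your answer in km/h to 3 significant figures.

71.3 km/h

Coriolis parameter at 55°S:
f = 2Ω sin φ = 2 × 7.29×10⁻⁵ × sin 55° = 1.19×10⁻⁴ s⁻¹
Pressure gradient: |∂P/∂n| = 1200 Pa / 445000 m = 2.70×10⁻³ Pa/m
Geostrophic balance (pressure-gradient force = Coriolis force):
V_g = (1/(fρ)) |∂P/∂n| = 2.70×10⁻³ / (1.19×10⁻⁴ × 1.14) = 19.8 m/s
Converting: 19.8 m/s × 3.6 = 71.3 km/h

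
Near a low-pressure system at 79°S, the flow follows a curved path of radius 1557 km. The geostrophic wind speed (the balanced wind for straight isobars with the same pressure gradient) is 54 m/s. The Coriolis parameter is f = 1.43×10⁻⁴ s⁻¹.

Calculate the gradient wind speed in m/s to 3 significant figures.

Around a low, centrifugal force acts outward with Coriolis, so pressure-gradient force balances both:
(1/ρ)|∂P/∂n| = fV + V²/R  →  V² + fR·V − fR·V_g = 0
With fR = 1.43×10⁻⁴ × 1557×10³ m = 223 m/s:
V = [−fR + √((fR)² + 4 fR V_g)]/2 = [−223 + √(223² + 4×223×54)]/2 = 44.9 m/s
Subgeostrophic (V < V_g = 54 m/s), as expected around a low.

44.9 m/s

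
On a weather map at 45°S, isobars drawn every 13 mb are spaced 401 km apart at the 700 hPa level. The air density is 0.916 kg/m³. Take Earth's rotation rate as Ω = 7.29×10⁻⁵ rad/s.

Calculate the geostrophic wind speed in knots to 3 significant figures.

66.7 knots

Coriolis parameter at 45°S:
f = 2Ω sin φ = 2 × 7.29×10⁻⁵ × sin 45° = 1.03×10⁻⁴ s⁻¹
Pressure gradient: |∂P/∂n| = 1300 Pa / 401000 m = 3.24×10⁻³ Pa/m
Geostrophic balance (pressure-gradient force = Coriolis force):
V_g = (1/(fρ)) |∂P/∂n| = 3.24×10⁻³ / (1.03×10⁻⁴ × 0.916) = 34.3 m/s
Converting: 34.3 m/s × 1.944 = 66.7 knots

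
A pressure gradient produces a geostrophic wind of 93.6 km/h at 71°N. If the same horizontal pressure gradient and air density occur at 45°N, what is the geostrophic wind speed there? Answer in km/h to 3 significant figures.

125 km/h

With the same pressure gradient and density, V_g ∝ 1/f ∝ 1/sin φ.
V₂ = V₁ · sin φ₁ / sin φ₂ = 93.6 × sin 71° / sin 45°
V₂ = 93.6 × 0.9455/0.7071 = 125 km/h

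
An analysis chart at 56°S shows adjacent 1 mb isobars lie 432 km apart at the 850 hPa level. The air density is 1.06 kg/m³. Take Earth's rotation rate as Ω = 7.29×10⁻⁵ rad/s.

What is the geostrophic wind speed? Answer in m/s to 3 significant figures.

1.81 m/s

Coriolis parameter at 56°S:
f = 2Ω sin φ = 2 × 7.29×10⁻⁵ × sin 56° = 1.21×10⁻⁴ s⁻¹
Pressure gradient: |∂P/∂n| = 100 Pa / 432000 m = 2.31×10⁻⁴ Pa/m
Geostrophic balance (pressure-gradient force = Coriolis force):
V_g = (1/(fρ)) |∂P/∂n| = 2.31×10⁻⁴ / (1.21×10⁻⁴ × 1.06) = 1.81 m/s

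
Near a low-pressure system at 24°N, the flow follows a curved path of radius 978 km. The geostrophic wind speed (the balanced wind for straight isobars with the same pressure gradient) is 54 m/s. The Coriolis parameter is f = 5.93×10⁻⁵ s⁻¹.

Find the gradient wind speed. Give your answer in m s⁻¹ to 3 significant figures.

Around a low, centrifugal force acts outward with Coriolis, so pressure-gradient force balances both:
(1/ρ)|∂P/∂n| = fV + V²/R  →  V² + fR·V − fR·V_g = 0
With fR = 5.93×10⁻⁵ × 978×10³ m = 58.0 m/s:
V = [−fR + √((fR)² + 4 fR V_g)]/2 = [−58.0 + √(58.0² + 4×58.0×54)]/2 = 34 m/s
Subgeostrophic (V < V_g = 54 m/s), as expected around a low.

34.0 m s⁻¹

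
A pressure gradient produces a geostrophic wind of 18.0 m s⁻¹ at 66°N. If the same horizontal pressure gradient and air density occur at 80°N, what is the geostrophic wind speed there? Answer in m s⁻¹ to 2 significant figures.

With the same pressure gradient and density, V_g ∝ 1/f ∝ 1/sin φ.
V₂ = V₁ · sin φ₁ / sin φ₂ = 18.0 × sin 66° / sin 80°
V₂ = 18.0 × 0.9135/0.9848 = 17 m s⁻¹

17 m s⁻¹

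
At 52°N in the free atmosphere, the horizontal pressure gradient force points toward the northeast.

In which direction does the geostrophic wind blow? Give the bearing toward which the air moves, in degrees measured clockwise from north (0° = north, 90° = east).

135°

The pressure-gradient force points toward the northeast (bearing 045°).
Geostrophic balance: in the Northern Hemisphere the Coriolis force deflects motion to the right, so the geostrophic wind blows 90° to the right of the pressure-gradient force (low pressure on the left).
Rotating 045° by 90° clockwise gives 135° — the wind blows toward the southeast.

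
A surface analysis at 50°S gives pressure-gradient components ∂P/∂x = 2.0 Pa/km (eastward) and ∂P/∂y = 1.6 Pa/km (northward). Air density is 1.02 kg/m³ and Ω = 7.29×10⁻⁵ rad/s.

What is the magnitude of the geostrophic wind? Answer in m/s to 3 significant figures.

Coriolis parameter at 50°S:
f = 2Ω sin φ = 2 × 7.29×10⁻⁵ × sin 50° = 1.12×10⁻⁴ s⁻¹
In the Southern Hemisphere f is negative: f = −1.12×10⁻⁴ s⁻¹.
Component geostrophic relations (x east, y north):
u_g = −(1/(fρ)) ∂P/∂y,  v_g = (1/(fρ)) ∂P/∂x
u_g = −(1.6×10⁻³)/(−1.12×10⁻⁴ × 1.02) = 14.0 m/s;  v_g = (2.0×10⁻³)/(−1.12×10⁻⁴ × 1.02) = −17.6 m/s
|V_g| = √(u_g² + v_g²) = 22.5 m/s

22.5 m/s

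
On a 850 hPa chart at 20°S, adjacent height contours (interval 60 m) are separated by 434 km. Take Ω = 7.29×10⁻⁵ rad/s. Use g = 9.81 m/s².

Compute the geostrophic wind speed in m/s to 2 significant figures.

27 m/s

Coriolis parameter at 20°S:
f = 2Ω sin φ = 2 × 7.29×10⁻⁵ × sin 20° = 4.99×10⁻⁵ s⁻¹
Height gradient: |∂Z/∂n| = 60 m / 434000 m = 1.38×10⁻⁴
On a pressure surface, geostrophic balance gives V_g = (g/f)|∂Z/∂n|:
V_g = 9.81 × 1.38×10⁻⁴ / 4.99×10⁻⁵ = 27.2 m/s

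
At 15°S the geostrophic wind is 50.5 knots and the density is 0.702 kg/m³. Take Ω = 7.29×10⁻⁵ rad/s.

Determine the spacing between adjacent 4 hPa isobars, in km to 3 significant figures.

Coriolis parameter at 15°S:
f = 2Ω sin φ = 2 × 7.29×10⁻⁵ × sin 15° = 3.77×10⁻⁵ s⁻¹
Wind speed in SI: 50.5 knots = 26.0 m/s
Geostrophic balance rearranged: |∂P/∂n| = f ρ V_g
|∂P/∂n| = 3.77×10⁻⁵ × 0.702 × 26.0 = 6.88×10⁻⁴ Pa/m
Isobar spacing: Δn = ΔP/|∂P/∂n| = 400 Pa / 6.88×10⁻⁴ Pa/m = 581219 m ≈ 581 km

581 km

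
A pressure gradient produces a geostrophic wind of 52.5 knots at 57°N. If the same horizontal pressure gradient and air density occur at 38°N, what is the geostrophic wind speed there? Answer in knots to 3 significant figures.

71.5 knots

With the same pressure gradient and density, V_g ∝ 1/f ∝ 1/sin φ.
V₂ = V₁ · sin φ₁ / sin φ₂ = 52.5 × sin 57° / sin 38°
V₂ = 52.5 × 0.8387/0.6157 = 71.5 knots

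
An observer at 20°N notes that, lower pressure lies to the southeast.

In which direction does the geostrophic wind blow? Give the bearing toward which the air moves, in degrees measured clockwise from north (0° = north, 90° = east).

225°

The pressure-gradient force points toward the southeast (bearing 135°).
Geostrophic balance: in the Northern Hemisphere the Coriolis force deflects motion to the right, so the geostrophic wind blows 90° to the right of the pressure-gradient force (low pressure on the left).
Rotating 135° by 90° clockwise gives 225° — the wind blows toward the southwest.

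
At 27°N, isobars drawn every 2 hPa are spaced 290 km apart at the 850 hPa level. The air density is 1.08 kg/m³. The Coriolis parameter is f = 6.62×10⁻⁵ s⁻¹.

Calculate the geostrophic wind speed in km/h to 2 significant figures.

35 km/h

Pressure gradient: |∂P/∂n| = 200 Pa / 290000 m = 6.90×10⁻⁴ Pa/m
Geostrophic balance (pressure-gradient force = Coriolis force):
V_g = (1/(fρ)) |∂P/∂n| = 6.90×10⁻⁴ / (6.62×10⁻⁵ × 1.08) = 9.65 m/s
Converting: 9.65 m/s × 3.6 = 35 km/h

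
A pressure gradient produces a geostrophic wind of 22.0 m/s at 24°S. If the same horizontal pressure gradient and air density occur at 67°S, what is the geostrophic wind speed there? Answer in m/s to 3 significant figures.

With the same pressure gradient and density, V_g ∝ 1/f ∝ 1/sin φ.
V₂ = V₁ · sin φ₁ / sin φ₂ = 22.0 × sin 24° / sin 67°
V₂ = 22.0 × 0.4067/0.9205 = 9.72 m/s

9.72 m/s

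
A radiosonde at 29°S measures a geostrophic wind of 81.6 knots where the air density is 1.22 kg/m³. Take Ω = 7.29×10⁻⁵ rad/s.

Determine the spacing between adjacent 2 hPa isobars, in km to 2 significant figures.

55 km

Coriolis parameter at 29°S:
f = 2Ω sin φ = 2 × 7.29×10⁻⁵ × sin 29° = 7.07×10⁻⁵ s⁻¹
Wind speed in SI: 81.6 knots = 42.0 m/s
Geostrophic balance rearranged: |∂P/∂n| = f ρ V_g
|∂P/∂n| = 7.07×10⁻⁵ × 1.22 × 42.0 = 3.62×10⁻³ Pa/m
Isobar spacing: Δn = ΔP/|∂P/∂n| = 200 Pa / 3.62×10⁻³ Pa/m = 55248 m ≈ 55 km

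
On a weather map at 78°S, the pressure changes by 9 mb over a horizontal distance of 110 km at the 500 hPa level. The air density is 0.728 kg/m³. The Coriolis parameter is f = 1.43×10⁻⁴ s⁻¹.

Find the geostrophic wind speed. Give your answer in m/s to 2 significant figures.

Pressure gradient: |∂P/∂n| = 900 Pa / 110000 m = 8.18×10⁻³ Pa/m
Geostrophic balance (pressure-gradient force = Coriolis force):
V_g = (1/(fρ)) |∂P/∂n| = 8.18×10⁻³ / (1.43×10⁻⁴ × 0.728) = 78.6 m/s

79 m/s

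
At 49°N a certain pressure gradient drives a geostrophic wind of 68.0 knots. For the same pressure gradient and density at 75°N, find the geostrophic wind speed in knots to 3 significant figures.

With the same pressure gradient and density, V_g ∝ 1/f ∝ 1/sin φ.
V₂ = V₁ · sin φ₁ / sin φ₂ = 68.0 × sin 49° / sin 75°
V₂ = 68.0 × 0.7547/0.9659 = 53.1 knots

53.1 knots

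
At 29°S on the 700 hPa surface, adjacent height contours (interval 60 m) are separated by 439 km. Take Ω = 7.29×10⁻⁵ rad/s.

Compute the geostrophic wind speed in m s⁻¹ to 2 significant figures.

Coriolis parameter at 29°S:
f = 2Ω sin φ = 2 × 7.29×10⁻⁵ × sin 29° = 7.07×10⁻⁵ s⁻¹
Height gradient: |∂Z/∂n| = 60 m / 439000 m = 1.37×10⁻⁴
On a pressure surface, geostrophic balance gives V_g = (g/f)|∂Z/∂n|:
V_g = 9.81 × 1.37×10⁻⁴ / 7.07×10⁻⁵ = 19.0 m/s

19 m s⁻¹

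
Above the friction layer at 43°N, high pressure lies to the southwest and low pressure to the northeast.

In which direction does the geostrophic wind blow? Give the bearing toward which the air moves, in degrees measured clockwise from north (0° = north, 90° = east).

135°

The pressure-gradient force points toward the northeast (bearing 045°).
Geostrophic balance: in the Northern Hemisphere the Coriolis force deflects motion to the right, so the geostrophic wind blows 90° to the right of the pressure-gradient force (low pressure on the left).
Rotating 045° by 90° clockwise gives 135° — the wind blows toward the southeast.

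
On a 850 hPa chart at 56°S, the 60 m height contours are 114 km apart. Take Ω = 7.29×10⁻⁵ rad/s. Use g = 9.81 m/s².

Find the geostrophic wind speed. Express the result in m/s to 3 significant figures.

42.7 m/s

Coriolis parameter at 56°S:
f = 2Ω sin φ = 2 × 7.29×10⁻⁵ × sin 56° = 1.21×10⁻⁴ s⁻¹
Height gradient: |∂Z/∂n| = 60 m / 114000 m = 5.26×10⁻⁴
On a pressure surface, geostrophic balance gives V_g = (g/f)|∂Z/∂n|:
V_g = 9.81 × 5.26×10⁻⁴ / 1.21×10⁻⁴ = 42.7 m/s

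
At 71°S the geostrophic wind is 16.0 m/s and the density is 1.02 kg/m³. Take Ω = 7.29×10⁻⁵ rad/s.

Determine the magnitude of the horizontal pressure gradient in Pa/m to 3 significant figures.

2.25×10⁻³ Pa/m

Coriolis parameter at 71°S:
f = 2Ω sin φ = 2 × 7.29×10⁻⁵ × sin 71° = 1.38×10⁻⁴ s⁻¹
Geostrophic balance rearranged: |∂P/∂n| = f ρ V_g
|∂P/∂n| = 1.38×10⁻⁴ × 1.02 × 16.0 = 2.25×10⁻³ Pa/m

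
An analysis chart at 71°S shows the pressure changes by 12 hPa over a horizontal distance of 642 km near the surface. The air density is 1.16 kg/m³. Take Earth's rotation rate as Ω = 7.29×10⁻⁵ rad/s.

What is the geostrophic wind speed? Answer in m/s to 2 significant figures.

Coriolis parameter at 71°S:
f = 2Ω sin φ = 2 × 7.29×10⁻⁵ × sin 71° = 1.38×10⁻⁴ s⁻¹
Pressure gradient: |∂P/∂n| = 1200 Pa / 642000 m = 1.87×10⁻³ Pa/m
Geostrophic balance (pressure-gradient force = Coriolis force):
V_g = (1/(fρ)) |∂P/∂n| = 1.87×10⁻³ / (1.38×10⁻⁴ × 1.16) = 11.7 m/s

12 m/s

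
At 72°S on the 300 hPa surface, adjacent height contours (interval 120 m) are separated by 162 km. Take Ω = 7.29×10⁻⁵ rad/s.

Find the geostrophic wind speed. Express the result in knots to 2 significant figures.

100 knots

Coriolis parameter at 72°S:
f = 2Ω sin φ = 2 × 7.29×10⁻⁵ × sin 72° = 1.39×10⁻⁴ s⁻¹
Height gradient: |∂Z/∂n| = 120 m / 162000 m = 7.41×10⁻⁴
On a pressure surface, geostrophic balance gives V_g = (g/f)|∂Z/∂n|:
V_g = 9.81 × 7.41×10⁻⁴ / 1.39×10⁻⁴ = 52.4 m/s
Converting: 52.4 m/s × 1.944 = 100 knots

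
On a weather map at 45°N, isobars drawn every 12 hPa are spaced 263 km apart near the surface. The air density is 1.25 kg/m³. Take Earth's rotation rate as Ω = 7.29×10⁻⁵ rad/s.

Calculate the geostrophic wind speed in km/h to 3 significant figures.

127 km/h

Coriolis parameter at 45°N:
f = 2Ω sin φ = 2 × 7.29×10⁻⁵ × sin 45° = 1.03×10⁻⁴ s⁻¹
Pressure gradient: |∂P/∂n| = 1200 Pa / 263000 m = 4.56×10⁻³ Pa/m
Geostrophic balance (pressure-gradient force = Coriolis force):
V_g = (1/(fρ)) |∂P/∂n| = 4.56×10⁻³ / (1.03×10⁻⁴ × 1.25) = 35.4 m/s
Converting: 35.4 m/s × 3.6 = 127 km/h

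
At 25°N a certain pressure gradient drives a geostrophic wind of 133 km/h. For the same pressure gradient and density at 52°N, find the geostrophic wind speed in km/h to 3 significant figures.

With the same pressure gradient and density, V_g ∝ 1/f ∝ 1/sin φ.
V₂ = V₁ · sin φ₁ / sin φ₂ = 133 × sin 25° / sin 52°
V₂ = 133 × 0.4226/0.7880 = 71.3 km/h

71.3 km/h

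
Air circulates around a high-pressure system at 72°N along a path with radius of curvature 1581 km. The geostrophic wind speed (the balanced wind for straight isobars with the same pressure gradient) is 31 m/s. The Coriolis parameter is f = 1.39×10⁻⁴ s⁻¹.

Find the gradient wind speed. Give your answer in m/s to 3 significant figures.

37.3 m/s

Around a high, pressure-gradient force acts outward with centrifugal, so Coriolis balances both:
fV = (1/ρ)|∂P/∂n| + V²/R  →  V² − fR·V + fR·V_g = 0
With fR = 1.39×10⁻⁴ × 1581×10³ m = 220 m/s:
V = [fR − √((fR)² − 4 fR V_g)]/2 = [220 − √(220² − 4×220×31)]/2 = 37.3 m/s
Supergeostrophic (V > V_g = 31 m/s), as expected around a high.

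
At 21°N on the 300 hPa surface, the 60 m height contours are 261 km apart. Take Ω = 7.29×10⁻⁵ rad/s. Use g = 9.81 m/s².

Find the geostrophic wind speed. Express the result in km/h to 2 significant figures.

160 km/h

Coriolis parameter at 21°N:
f = 2Ω sin φ = 2 × 7.29×10⁻⁵ × sin 21° = 5.23×10⁻⁵ s⁻¹
Height gradient: |∂Z/∂n| = 60 m / 261000 m = 2.30×10⁻⁴
On a pressure surface, geostrophic balance gives V_g = (g/f)|∂Z/∂n|:
V_g = 9.81 × 2.30×10⁻⁴ / 5.23×10⁻⁵ = 43.2 m/s
Converting: 43.2 m/s × 3.6 = 160 km/h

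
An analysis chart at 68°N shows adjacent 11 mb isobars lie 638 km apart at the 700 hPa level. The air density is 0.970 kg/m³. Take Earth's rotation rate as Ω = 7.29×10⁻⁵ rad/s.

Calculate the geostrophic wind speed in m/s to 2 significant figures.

13 m/s

Coriolis parameter at 68°N:
f = 2Ω sin φ = 2 × 7.29×10⁻⁵ × sin 68° = 1.35×10⁻⁴ s⁻¹
Pressure gradient: |∂P/∂n| = 1100 Pa / 638000 m = 1.72×10⁻³ Pa/m
Geostrophic balance (pressure-gradient force = Coriolis force):
V_g = (1/(fρ)) |∂P/∂n| = 1.72×10⁻³ / (1.35×10⁻⁴ × 0.970) = 13.1 m/s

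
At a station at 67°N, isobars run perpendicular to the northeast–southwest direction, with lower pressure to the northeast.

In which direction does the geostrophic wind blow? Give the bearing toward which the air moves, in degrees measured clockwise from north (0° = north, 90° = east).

135°

The pressure-gradient force points toward the northeast (bearing 045°).
Geostrophic balance: in the Northern Hemisphere the Coriolis force deflects motion to the right, so the geostrophic wind blows 90° to the right of the pressure-gradient force (low pressure on the left).
Rotating 045° by 90° clockwise gives 135° — the wind blows toward the southeast.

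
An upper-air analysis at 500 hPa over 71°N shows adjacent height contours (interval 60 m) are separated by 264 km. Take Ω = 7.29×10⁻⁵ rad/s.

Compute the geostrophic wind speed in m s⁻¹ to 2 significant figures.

16 m s⁻¹

Coriolis parameter at 71°N:
f = 2Ω sin φ = 2 × 7.29×10⁻⁵ × sin 71° = 1.38×10⁻⁴ s⁻¹
Height gradient: |∂Z/∂n| = 60 m / 264000 m = 2.27×10⁻⁴
On a pressure surface, geostrophic balance gives V_g = (g/f)|∂Z/∂n|:
V_g = 9.81 × 2.27×10⁻⁴ / 1.38×10⁻⁴ = 16.2 m/s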